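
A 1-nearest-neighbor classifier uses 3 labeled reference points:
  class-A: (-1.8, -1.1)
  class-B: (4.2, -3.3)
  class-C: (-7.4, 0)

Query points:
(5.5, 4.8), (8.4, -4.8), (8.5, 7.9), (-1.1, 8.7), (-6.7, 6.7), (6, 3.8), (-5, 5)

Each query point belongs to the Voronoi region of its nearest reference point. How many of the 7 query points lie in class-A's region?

1

(5.5, 4.8) — d² to each: class-A:88.1, class-B:67.3, class-C:189.45 → nearest is class-B
(8.4, -4.8) — d² to each: class-A:117.73, class-B:19.89, class-C:272.68 → nearest is class-B
(8.5, 7.9) — d² to each: class-A:187.09, class-B:143.93, class-C:315.22 → nearest is class-B
(-1.1, 8.7) — d² to each: class-A:96.53, class-B:172.09, class-C:115.38 → nearest is class-A
(-6.7, 6.7) — d² to each: class-A:84.85, class-B:218.81, class-C:45.38 → nearest is class-C
(6, 3.8) — d² to each: class-A:84.85, class-B:53.65, class-C:194 → nearest is class-B
(-5, 5) — d² to each: class-A:47.45, class-B:153.53, class-C:30.76 → nearest is class-C
1 of the 7 points has class-A as nearest.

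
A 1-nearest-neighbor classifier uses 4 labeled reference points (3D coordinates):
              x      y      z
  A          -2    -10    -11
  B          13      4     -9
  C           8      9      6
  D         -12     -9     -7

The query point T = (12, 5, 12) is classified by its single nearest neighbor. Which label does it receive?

Since √ is increasing, it suffices to compare squared distances:
|TA|² = (12−(-2))² + (5−(-10))² + (12−(-11))² = 196 + 225 + 529 = 950
|TB|² = (12−13)² + (5−4)² + (12−(-9))² = 1 + 1 + 441 = 443
|TC|² = (12−8)² + (5−9)² + (12−6)² = 16 + 16 + 36 = 68
|TD|² = (12−(-12))² + (5−(-9))² + (12−(-7))² = 576 + 196 + 361 = 1133
Minimum is at C.

C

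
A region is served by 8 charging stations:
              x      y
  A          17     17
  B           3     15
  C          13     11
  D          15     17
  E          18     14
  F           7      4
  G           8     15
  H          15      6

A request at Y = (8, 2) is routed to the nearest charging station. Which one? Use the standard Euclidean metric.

Compare squared distances (the ordering matches that of the actual distances):
|YA|² = (8−17)² + (2−17)² = 81 + 225 = 306
|YB|² = (8−3)² + (2−15)² = 25 + 169 = 194
|YC|² = (8−13)² + (2−11)² = 25 + 81 = 106
|YD|² = (8−15)² + (2−17)² = 49 + 225 = 274
|YE|² = (8−18)² + (2−14)² = 100 + 144 = 244
|YF|² = (8−7)² + (2−4)² = 1 + 4 = 5
|YG|² = (8−8)² + (2−15)² = 0 + 169 = 169
|YH|² = (8−15)² + (2−6)² = 49 + 16 = 65
F is nearest.

F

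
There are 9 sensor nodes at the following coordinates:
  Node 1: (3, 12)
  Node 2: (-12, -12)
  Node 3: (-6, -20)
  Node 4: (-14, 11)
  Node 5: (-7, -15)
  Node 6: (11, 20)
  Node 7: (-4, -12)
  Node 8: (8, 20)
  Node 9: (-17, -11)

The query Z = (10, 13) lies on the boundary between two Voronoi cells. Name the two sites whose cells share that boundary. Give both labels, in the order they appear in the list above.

Squared distances from Z to each site:
d²(Z, Node 1) = (10−3)² + (13−12)² = 49 + 1 = 50
d²(Z, Node 2) = (10−(-12))² + (13−(-12))² = 484 + 625 = 1109
d²(Z, Node 3) = (10−(-6))² + (13−(-20))² = 256 + 1089 = 1345
d²(Z, Node 4) = (10−(-14))² + (13−11)² = 576 + 4 = 580
d²(Z, Node 5) = (10−(-7))² + (13−(-15))² = 289 + 784 = 1073
d²(Z, Node 6) = (10−11)² + (13−20)² = 1 + 49 = 50
d²(Z, Node 7) = (10−(-4))² + (13−(-12))² = 196 + 625 = 821
d²(Z, Node 8) = (10−8)² + (13−20)² = 4 + 49 = 53
d²(Z, Node 9) = (10−(-17))² + (13−(-11))² = 729 + 576 = 1305
Z is equidistant from Node 1 and Node 6 (both at squared distance 50), and every other site is strictly farther — so Z lies on the Node 1–Node 6 Voronoi edge.

Node 1 and Node 6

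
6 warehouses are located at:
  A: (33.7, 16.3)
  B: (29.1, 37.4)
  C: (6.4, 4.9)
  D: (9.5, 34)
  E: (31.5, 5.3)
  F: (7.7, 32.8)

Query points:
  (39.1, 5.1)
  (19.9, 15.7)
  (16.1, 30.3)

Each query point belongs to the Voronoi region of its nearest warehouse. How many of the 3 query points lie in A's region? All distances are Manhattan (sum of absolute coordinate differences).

1

(39.1, 5.1) — d to each: A:16.6, B:42.3, C:32.9, D:58.5, E:7.8, F:59.1 → nearest is E
(19.9, 15.7) — d to each: A:14.4, B:30.9, C:24.3, D:28.7, E:22, F:29.3 → nearest is A
(16.1, 30.3) — d to each: A:31.6, B:20.1, C:35.1, D:10.3, E:40.4, F:10.9 → nearest is D
1 of the 3 points has A as nearest.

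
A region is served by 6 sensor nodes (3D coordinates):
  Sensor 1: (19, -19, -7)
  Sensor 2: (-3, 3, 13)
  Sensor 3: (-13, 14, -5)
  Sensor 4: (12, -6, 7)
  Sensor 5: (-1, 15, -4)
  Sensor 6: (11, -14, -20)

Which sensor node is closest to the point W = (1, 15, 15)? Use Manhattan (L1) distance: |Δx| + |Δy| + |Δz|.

Sensor 2

d(W, Sensor 1) = 18 + 34 + 22 = 74
d(W, Sensor 2) = 4 + 12 + 2 = 18
d(W, Sensor 3) = 14 + 1 + 20 = 35
d(W, Sensor 4) = 11 + 21 + 8 = 40
d(W, Sensor 5) = 2 + 0 + 19 = 21
d(W, Sensor 6) = 10 + 29 + 35 = 74
Sensor 2 is nearest.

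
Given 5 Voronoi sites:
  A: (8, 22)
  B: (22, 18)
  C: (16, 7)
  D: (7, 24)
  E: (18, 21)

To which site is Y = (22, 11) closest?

B

Compare squared distances (the ordering matches that of the actual distances):
|YA|² = (22−8)² + (11−22)² = 196 + 121 = 317
|YB|² = (22−22)² + (11−18)² = 0 + 49 = 49
|YC|² = (22−16)² + (11−7)² = 36 + 16 = 52
|YD|² = (22−7)² + (11−24)² = 225 + 169 = 394
|YE|² = (22−18)² + (11−21)² = 16 + 100 = 116
B is nearest.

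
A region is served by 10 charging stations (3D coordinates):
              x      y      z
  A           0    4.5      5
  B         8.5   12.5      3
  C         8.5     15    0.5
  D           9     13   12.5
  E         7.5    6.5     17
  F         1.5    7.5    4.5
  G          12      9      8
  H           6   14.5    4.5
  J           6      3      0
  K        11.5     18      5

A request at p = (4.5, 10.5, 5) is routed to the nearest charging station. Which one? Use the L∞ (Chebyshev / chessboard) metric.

F

d(p,A) = max(4.5, 6, 0) = 6
d(p,B) = max(4, 2, 2) = 4
d(p,C) = max(4, 4.5, 4.5) = 4.5
d(p,D) = max(4.5, 2.5, 7.5) = 7.5
d(p,E) = max(3, 4, 12) = 12
d(p,F) = max(3, 3, 0.5) = 3
d(p,G) = max(7.5, 1.5, 3) = 7.5
d(p,H) = max(1.5, 4, 0.5) = 4
d(p,J) = max(1.5, 7.5, 5) = 7.5
d(p,K) = max(7, 7.5, 0) = 7.5
F is nearest.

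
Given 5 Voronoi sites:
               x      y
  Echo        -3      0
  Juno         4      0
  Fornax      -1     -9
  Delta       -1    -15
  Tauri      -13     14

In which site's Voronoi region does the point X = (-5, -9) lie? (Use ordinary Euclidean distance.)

Squared Euclidean distances:
d²(X, Echo) = (-5−(-3))² + (-9−0)² = 4 + 81 = 85
d²(X, Juno) = (-5−4)² + (-9−0)² = 81 + 81 = 162
d²(X, Fornax) = (-5−(-1))² + (-9−(-9))² = 16 + 0 = 16
d²(X, Delta) = (-5−(-1))² + (-9−(-15))² = 16 + 36 = 52
d²(X, Tauri) = (-5−(-13))² + (-9−14)² = 64 + 529 = 593
Fornax is nearest.

Fornax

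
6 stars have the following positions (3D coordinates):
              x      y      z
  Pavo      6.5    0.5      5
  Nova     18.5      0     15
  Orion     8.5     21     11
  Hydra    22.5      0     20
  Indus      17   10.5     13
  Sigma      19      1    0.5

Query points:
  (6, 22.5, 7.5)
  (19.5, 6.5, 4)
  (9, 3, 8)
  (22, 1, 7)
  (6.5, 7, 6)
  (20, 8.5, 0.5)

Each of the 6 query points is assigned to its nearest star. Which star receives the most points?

(6, 22.5, 7.5) — d² to each: Pavo:490.5, Nova:718.75, Orion:20.75, Hydra:934.75, Indus:295.25, Sigma:680.25 → nearest is Orion
(19.5, 6.5, 4) — d² to each: Pavo:206, Nova:164.25, Orion:380.25, Hydra:307.25, Indus:103.25, Sigma:42.75 → nearest is Sigma
(9, 3, 8) — d² to each: Pavo:21.5, Nova:148.25, Orion:333.25, Hydra:335.25, Indus:145.25, Sigma:160.25 → nearest is Pavo
(22, 1, 7) — d² to each: Pavo:244.5, Nova:77.25, Orion:598.25, Hydra:170.25, Indus:151.25, Sigma:51.25 → nearest is Sigma
(6.5, 7, 6) — d² to each: Pavo:43.25, Nova:274, Orion:225, Hydra:501, Indus:171.5, Sigma:222.5 → nearest is Pavo
(20, 8.5, 0.5) — d² to each: Pavo:266.5, Nova:284.75, Orion:398.75, Hydra:458.75, Indus:169.25, Sigma:57.25 → nearest is Sigma
Tally — Pavo:2, Orion:1, Sigma:3. Sigma captures the most (3).

Sigma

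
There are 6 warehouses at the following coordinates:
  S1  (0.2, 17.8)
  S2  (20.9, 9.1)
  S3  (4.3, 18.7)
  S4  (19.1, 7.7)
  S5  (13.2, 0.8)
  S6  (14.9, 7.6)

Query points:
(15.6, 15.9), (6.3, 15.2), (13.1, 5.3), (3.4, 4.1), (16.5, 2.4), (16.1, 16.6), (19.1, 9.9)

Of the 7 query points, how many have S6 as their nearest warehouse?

(15.6, 15.9) — d² to each: S1:240.77, S2:74.33, S3:135.53, S4:79.49, S5:233.77, S6:69.38 → nearest is S6
(6.3, 15.2) — d² to each: S1:43.97, S2:250.37, S3:16.25, S4:220.09, S5:254.97, S6:131.72 → nearest is S3
(13.1, 5.3) — d² to each: S1:322.66, S2:75.28, S3:257, S4:41.76, S5:20.26, S6:8.53 → nearest is S6
(3.4, 4.1) — d² to each: S1:197.93, S2:331.25, S3:213.97, S4:259.45, S5:106.93, S6:144.5 → nearest is S5
(16.5, 2.4) — d² to each: S1:502.85, S2:64.25, S3:414.53, S4:34.85, S5:13.45, S6:29.6 → nearest is S5
(16.1, 16.6) — d² to each: S1:254.25, S2:79.29, S3:143.65, S4:88.21, S5:258.05, S6:82.44 → nearest is S2
(19.1, 9.9) — d² to each: S1:419.62, S2:3.88, S3:296.48, S4:4.84, S5:117.62, S6:22.93 → nearest is S2
2 of the 7 points have S6 as nearest.

2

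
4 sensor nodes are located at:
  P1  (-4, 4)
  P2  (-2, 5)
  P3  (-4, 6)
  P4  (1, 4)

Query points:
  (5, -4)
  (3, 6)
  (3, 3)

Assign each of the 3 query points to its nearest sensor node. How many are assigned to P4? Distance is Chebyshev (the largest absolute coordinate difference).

(5, -4) — d to each: P1:9, P2:9, P3:10, P4:8 → nearest is P4
(3, 6) — d to each: P1:7, P2:5, P3:7, P4:2 → nearest is P4
(3, 3) — d to each: P1:7, P2:5, P3:7, P4:2 → nearest is P4
3 of the 3 points have P4 as nearest.

3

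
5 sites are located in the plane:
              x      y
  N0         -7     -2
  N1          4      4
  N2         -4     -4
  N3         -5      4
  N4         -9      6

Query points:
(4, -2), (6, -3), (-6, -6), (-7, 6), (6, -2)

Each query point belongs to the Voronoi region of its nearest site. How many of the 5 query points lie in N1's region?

3

(4, -2) — d² to each: N0:121, N1:36, N2:68, N3:117, N4:233 → nearest is N1
(6, -3) — d² to each: N0:170, N1:53, N2:101, N3:170, N4:306 → nearest is N1
(-6, -6) — d² to each: N0:17, N1:200, N2:8, N3:101, N4:153 → nearest is N2
(-7, 6) — d² to each: N0:64, N1:125, N2:109, N3:8, N4:4 → nearest is N4
(6, -2) — d² to each: N0:169, N1:40, N2:104, N3:157, N4:289 → nearest is N1
3 of the 5 points have N1 as nearest.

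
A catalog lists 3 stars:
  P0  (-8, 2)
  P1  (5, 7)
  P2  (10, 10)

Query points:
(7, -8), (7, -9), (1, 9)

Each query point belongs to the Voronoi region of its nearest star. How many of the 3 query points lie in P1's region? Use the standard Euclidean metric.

3

(7, -8) — d² to each: P0:325, P1:229, P2:333 → nearest is P1
(7, -9) — d² to each: P0:346, P1:260, P2:370 → nearest is P1
(1, 9) — d² to each: P0:130, P1:20, P2:82 → nearest is P1
3 of the 3 points have P1 as nearest.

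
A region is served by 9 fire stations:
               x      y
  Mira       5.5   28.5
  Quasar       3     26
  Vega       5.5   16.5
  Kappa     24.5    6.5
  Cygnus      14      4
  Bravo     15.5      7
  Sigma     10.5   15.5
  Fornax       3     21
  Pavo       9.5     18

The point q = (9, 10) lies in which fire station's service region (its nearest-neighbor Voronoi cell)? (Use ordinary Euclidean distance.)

Compare squared distances (the ordering matches that of the actual distances):
d²(q, Mira) = (9−5.5)² + (10−28.5)² = 12.25 + 342.25 = 354.5
d²(q, Quasar) = (9−3)² + (10−26)² = 36 + 256 = 292
d²(q, Vega) = (9−5.5)² + (10−16.5)² = 12.25 + 42.25 = 54.5
d²(q, Kappa) = (9−24.5)² + (10−6.5)² = 240.25 + 12.25 = 252.5
d²(q, Cygnus) = (9−14)² + (10−4)² = 25 + 36 = 61
d²(q, Bravo) = (9−15.5)² + (10−7)² = 42.25 + 9 = 51.25
d²(q, Sigma) = (9−10.5)² + (10−15.5)² = 2.25 + 30.25 = 32.5
d²(q, Fornax) = (9−3)² + (10−21)² = 36 + 121 = 157
d²(q, Pavo) = (9−9.5)² + (10−18)² = 0.25 + 64 = 64.25
Minimum is at Sigma.

Sigma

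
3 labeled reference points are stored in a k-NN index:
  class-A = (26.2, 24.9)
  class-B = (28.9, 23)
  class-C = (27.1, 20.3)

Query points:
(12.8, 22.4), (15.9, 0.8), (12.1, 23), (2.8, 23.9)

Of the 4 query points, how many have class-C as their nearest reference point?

(12.8, 22.4) — d² to each: class-A:185.81, class-B:259.57, class-C:208.9 → nearest is class-A
(15.9, 0.8) — d² to each: class-A:686.9, class-B:661.84, class-C:505.69 → nearest is class-C
(12.1, 23) — d² to each: class-A:202.42, class-B:282.24, class-C:232.29 → nearest is class-A
(2.8, 23.9) — d² to each: class-A:548.56, class-B:682.02, class-C:603.45 → nearest is class-A
1 of the 4 points has class-C as nearest.

1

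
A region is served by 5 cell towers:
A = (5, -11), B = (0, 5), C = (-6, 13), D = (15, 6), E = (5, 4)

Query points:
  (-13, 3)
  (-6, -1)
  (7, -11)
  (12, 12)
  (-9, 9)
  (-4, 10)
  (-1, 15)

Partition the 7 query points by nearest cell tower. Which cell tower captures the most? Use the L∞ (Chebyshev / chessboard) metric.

C

(-13, 3) — d to each: A:18, B:13, C:10, D:28, E:18 → nearest is C
(-6, -1) — d to each: A:11, B:6, C:14, D:21, E:11 → nearest is B
(7, -11) — d to each: A:2, B:16, C:24, D:17, E:15 → nearest is A
(12, 12) — d to each: A:23, B:12, C:18, D:6, E:8 → nearest is D
(-9, 9) — d to each: A:20, B:9, C:4, D:24, E:14 → nearest is C
(-4, 10) — d to each: A:21, B:5, C:3, D:19, E:9 → nearest is C
(-1, 15) — d to each: A:26, B:10, C:5, D:16, E:11 → nearest is C
Tally — A:1, B:1, C:4, D:1. C captures the most (4).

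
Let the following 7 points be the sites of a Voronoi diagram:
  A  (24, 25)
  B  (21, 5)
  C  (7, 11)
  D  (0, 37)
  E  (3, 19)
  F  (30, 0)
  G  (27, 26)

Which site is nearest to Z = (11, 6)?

C

Squared Euclidean distances:
|ZA|² = (11−24)² + (6−25)² = 169 + 361 = 530
|ZB|² = (11−21)² + (6−5)² = 100 + 1 = 101
|ZC|² = (11−7)² + (6−11)² = 16 + 25 = 41
|ZD|² = (11−0)² + (6−37)² = 121 + 961 = 1082
|ZE|² = (11−3)² + (6−19)² = 64 + 169 = 233
|ZF|² = (11−30)² + (6−0)² = 361 + 36 = 397
|ZG|² = (11−27)² + (6−26)² = 256 + 400 = 656
C is nearest.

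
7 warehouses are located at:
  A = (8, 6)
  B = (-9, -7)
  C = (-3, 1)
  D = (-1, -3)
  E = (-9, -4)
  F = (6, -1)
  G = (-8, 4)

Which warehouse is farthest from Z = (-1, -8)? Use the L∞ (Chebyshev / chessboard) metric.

A

d(Z,A) = max(9, 14) = 14
d(Z,B) = max(8, 1) = 8
d(Z,C) = max(2, 9) = 9
d(Z,D) = max(0, 5) = 5
d(Z,E) = max(8, 4) = 8
d(Z,F) = max(7, 7) = 7
d(Z,G) = max(7, 12) = 12
The largest is to A.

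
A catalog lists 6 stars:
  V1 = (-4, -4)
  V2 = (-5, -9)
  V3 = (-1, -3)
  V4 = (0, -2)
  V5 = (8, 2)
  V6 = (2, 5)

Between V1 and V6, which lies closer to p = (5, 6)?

V6

Compare squared distances:
|pV1|² = (5−(-4))² + (6−(-4))² = 81 + 100 = 181
|pV6|² = (5−2)² + (6−5)² = 9 + 1 = 10
181 > 10, so V6 is closer.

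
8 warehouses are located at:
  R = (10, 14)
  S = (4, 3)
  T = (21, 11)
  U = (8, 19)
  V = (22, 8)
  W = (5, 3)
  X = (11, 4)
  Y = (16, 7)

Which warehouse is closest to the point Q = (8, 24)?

Compare squared distances (the ordering matches that of the actual distances):
|QR|² = (8−10)² + (24−14)² = 4 + 100 = 104
|QS|² = (8−4)² + (24−3)² = 16 + 441 = 457
|QT|² = (8−21)² + (24−11)² = 169 + 169 = 338
|QU|² = (8−8)² + (24−19)² = 0 + 25 = 25
|QV|² = (8−22)² + (24−8)² = 196 + 256 = 452
|QW|² = (8−5)² + (24−3)² = 9 + 441 = 450
|QX|² = (8−11)² + (24−4)² = 9 + 400 = 409
|QY|² = (8−16)² + (24−7)² = 64 + 289 = 353
The smallest is to U, so Q lies in the Voronoi region of U.

U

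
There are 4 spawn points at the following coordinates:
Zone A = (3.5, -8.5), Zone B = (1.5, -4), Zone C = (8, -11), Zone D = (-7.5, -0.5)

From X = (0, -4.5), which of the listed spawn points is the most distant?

Zone C

Since √ is increasing, it suffices to compare squared distances:
d²(X, Zone A) = (0−3.5)² + (-4.5−(-8.5))² = 12.25 + 16 = 28.25
d²(X, Zone B) = (0−1.5)² + (-4.5−(-4))² = 2.25 + 0.25 = 2.5
d²(X, Zone C) = (0−8)² + (-4.5−(-11))² = 64 + 42.25 = 106.25
d²(X, Zone D) = (0−(-7.5))² + (-4.5−(-0.5))² = 56.25 + 16 = 72.25
The largest is to Zone C.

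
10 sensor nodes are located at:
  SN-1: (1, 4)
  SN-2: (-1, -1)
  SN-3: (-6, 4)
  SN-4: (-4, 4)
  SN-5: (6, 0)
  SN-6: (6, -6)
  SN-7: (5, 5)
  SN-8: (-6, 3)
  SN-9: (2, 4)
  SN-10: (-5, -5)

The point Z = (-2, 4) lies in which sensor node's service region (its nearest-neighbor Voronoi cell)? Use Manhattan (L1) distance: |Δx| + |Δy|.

SN-4

d(Z, SN-1) = |-2−1| + |4−4| = 3 + 0 = 3
d(Z, SN-2) = |-2−(-1)| + |4−(-1)| = 1 + 5 = 6
d(Z, SN-3) = |-2−(-6)| + |4−4| = 4 + 0 = 4
d(Z, SN-4) = |-2−(-4)| + |4−4| = 2 + 0 = 2
d(Z, SN-5) = |-2−6| + |4−0| = 8 + 4 = 12
d(Z, SN-6) = |-2−6| + |4−(-6)| = 8 + 10 = 18
d(Z, SN-7) = |-2−5| + |4−5| = 7 + 1 = 8
d(Z, SN-8) = |-2−(-6)| + |4−3| = 4 + 1 = 5
d(Z, SN-9) = |-2−2| + |4−4| = 4 + 0 = 4
d(Z, SN-10) = |-2−(-5)| + |4−(-5)| = 3 + 9 = 12
The smallest is to SN-4, so Z lies in the Voronoi region of SN-4.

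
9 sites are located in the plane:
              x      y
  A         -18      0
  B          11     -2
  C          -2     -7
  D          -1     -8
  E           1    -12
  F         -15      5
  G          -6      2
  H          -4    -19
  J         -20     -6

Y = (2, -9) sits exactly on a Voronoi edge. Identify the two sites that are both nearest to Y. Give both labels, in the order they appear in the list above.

D and E

Squared distances from Y to each site:
|YA|² = (2−(-18))² + (-9−0)² = 400 + 81 = 481
|YB|² = (2−11)² + (-9−(-2))² = 81 + 49 = 130
|YC|² = (2−(-2))² + (-9−(-7))² = 16 + 4 = 20
|YD|² = (2−(-1))² + (-9−(-8))² = 9 + 1 = 10
|YE|² = (2−1)² + (-9−(-12))² = 1 + 9 = 10
|YF|² = (2−(-15))² + (-9−5)² = 289 + 196 = 485
|YG|² = (2−(-6))² + (-9−2)² = 64 + 121 = 185
|YH|² = (2−(-4))² + (-9−(-19))² = 36 + 100 = 136
|YJ|² = (2−(-20))² + (-9−(-6))² = 484 + 9 = 493
Y is equidistant from D and E (both at squared distance 10), and every other site is strictly farther — so Y lies on the D–E Voronoi edge.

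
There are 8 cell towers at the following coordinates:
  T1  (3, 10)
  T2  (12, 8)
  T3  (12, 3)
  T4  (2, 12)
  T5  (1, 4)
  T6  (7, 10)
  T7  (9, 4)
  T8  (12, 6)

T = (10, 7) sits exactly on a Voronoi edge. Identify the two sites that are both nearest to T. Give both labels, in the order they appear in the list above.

Squared distances from T to each site:
|TT1|² = 49 + 9 = 58
|TT2|² = 4 + 1 = 5
|TT3|² = 4 + 16 = 20
|TT4|² = 64 + 25 = 89
|TT5|² = 81 + 9 = 90
|TT6|² = 9 + 9 = 18
|TT7|² = 1 + 9 = 10
|TT8|² = 4 + 1 = 5
T is equidistant from T2 and T8 (both at squared distance 5), and every other site is strictly farther — so T lies on the T2–T8 Voronoi edge.

T2 and T8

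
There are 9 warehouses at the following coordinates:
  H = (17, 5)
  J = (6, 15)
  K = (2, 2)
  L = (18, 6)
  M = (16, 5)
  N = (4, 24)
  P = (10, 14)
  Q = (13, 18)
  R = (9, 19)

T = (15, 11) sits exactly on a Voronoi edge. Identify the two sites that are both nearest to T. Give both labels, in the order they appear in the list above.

L and P

Squared distances from T to each site:
|TH|² = (15−17)² + (11−5)² = 4 + 36 = 40
|TJ|² = (15−6)² + (11−15)² = 81 + 16 = 97
|TK|² = (15−2)² + (11−2)² = 169 + 81 = 250
|TL|² = (15−18)² + (11−6)² = 9 + 25 = 34
|TM|² = (15−16)² + (11−5)² = 1 + 36 = 37
|TN|² = (15−4)² + (11−24)² = 121 + 169 = 290
|TP|² = (15−10)² + (11−14)² = 25 + 9 = 34
|TQ|² = (15−13)² + (11−18)² = 4 + 49 = 53
|TR|² = (15−9)² + (11−19)² = 36 + 64 = 100
T is equidistant from L and P (both at squared distance 34), and every other site is strictly farther — so T lies on the L–P Voronoi edge.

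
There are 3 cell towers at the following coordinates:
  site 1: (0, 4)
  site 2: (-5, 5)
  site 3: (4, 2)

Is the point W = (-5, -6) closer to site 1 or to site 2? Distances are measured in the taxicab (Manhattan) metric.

site 2

d(W, site 1) = |-5−0| + |-6−4| = 5 + 10 = 15
d(W, site 2) = |-5−(-5)| + |-6−5| = 0 + 11 = 11
15 > 11, so site 2 is closer.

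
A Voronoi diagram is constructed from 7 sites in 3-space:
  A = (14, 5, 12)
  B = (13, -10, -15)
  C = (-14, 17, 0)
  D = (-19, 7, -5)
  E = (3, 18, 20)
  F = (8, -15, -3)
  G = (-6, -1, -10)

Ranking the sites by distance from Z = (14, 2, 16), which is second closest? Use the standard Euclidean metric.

Since √ is increasing, it suffices to compare squared distances:
|ZA|² = (14−14)² + (2−5)² + (16−12)² = 0 + 9 + 16 = 25
|ZB|² = (14−13)² + (2−(-10))² + (16−(-15))² = 1 + 144 + 961 = 1106
|ZC|² = (14−(-14))² + (2−17)² + (16−0)² = 784 + 225 + 256 = 1265
|ZD|² = (14−(-19))² + (2−7)² + (16−(-5))² = 1089 + 25 + 441 = 1555
|ZE|² = (14−3)² + (2−18)² + (16−20)² = 121 + 256 + 16 = 393
|ZF|² = (14−8)² + (2−(-15))² + (16−(-3))² = 36 + 289 + 361 = 686
|ZG|² = (14−(-6))² + (2−(-1))² + (16−(-10))² = 400 + 9 + 676 = 1085
Sorted ascending: A, E, F, … — the second-nearest is E.

E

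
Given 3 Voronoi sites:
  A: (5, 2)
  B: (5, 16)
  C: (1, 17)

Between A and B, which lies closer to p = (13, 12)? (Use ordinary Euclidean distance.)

B

Compare squared distances:
|pA|² = (13−5)² + (12−2)² = 64 + 100 = 164
|pB|² = (13−5)² + (12−16)² = 64 + 16 = 80
164 > 80, so B is closer.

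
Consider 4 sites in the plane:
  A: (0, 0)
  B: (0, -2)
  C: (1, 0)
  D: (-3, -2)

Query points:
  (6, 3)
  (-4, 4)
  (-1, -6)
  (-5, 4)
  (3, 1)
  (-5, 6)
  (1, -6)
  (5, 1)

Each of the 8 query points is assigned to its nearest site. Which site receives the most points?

(6, 3) — d² to each: A:45, B:61, C:34, D:106 → nearest is C
(-4, 4) — d² to each: A:32, B:52, C:41, D:37 → nearest is A
(-1, -6) — d² to each: A:37, B:17, C:40, D:20 → nearest is B
(-5, 4) — d² to each: A:41, B:61, C:52, D:40 → nearest is D
(3, 1) — d² to each: A:10, B:18, C:5, D:45 → nearest is C
(-5, 6) — d² to each: A:61, B:89, C:72, D:68 → nearest is A
(1, -6) — d² to each: A:37, B:17, C:36, D:32 → nearest is B
(5, 1) — d² to each: A:26, B:34, C:17, D:73 → nearest is C
Tally — A:2, B:2, C:3, D:1. C captures the most (3).

C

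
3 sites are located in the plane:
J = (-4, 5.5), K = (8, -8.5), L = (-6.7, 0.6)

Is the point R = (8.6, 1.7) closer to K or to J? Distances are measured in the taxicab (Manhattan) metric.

K

d(R,K) = |8.6−8| + |1.7−(-8.5)| = 0.6 + 10.2 = 10.8
d(R,J) = |8.6−(-4)| + |1.7−5.5| = 12.6 + 3.8 = 16.4
10.8 < 16.4, so K is closer.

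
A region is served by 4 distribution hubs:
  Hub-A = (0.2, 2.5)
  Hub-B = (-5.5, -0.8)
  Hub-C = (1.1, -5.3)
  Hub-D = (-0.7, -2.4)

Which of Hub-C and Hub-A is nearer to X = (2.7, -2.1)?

Compare squared distances:
d²(X, Hub-C) = (2.7−1.1)² + (-2.1−(-5.3))² = 2.56 + 10.24 = 12.8
d²(X, Hub-A) = (2.7−0.2)² + (-2.1−2.5)² = 6.25 + 21.16 = 27.41
12.8 < 27.41, so Hub-C is closer.

Hub-C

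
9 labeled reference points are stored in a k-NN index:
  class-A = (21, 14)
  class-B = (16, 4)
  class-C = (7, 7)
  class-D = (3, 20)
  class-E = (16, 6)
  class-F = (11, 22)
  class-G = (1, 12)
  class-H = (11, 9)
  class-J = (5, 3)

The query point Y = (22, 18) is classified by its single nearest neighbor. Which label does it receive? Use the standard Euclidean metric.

class-A

Compare squared distances (the ordering matches that of the actual distances):
d²(Y, class-A) = 1 + 16 = 17
d²(Y, class-B) = 36 + 196 = 232
d²(Y, class-C) = 225 + 121 = 346
d²(Y, class-D) = 361 + 4 = 365
d²(Y, class-E) = 36 + 144 = 180
d²(Y, class-F) = 121 + 16 = 137
d²(Y, class-G) = 441 + 36 = 477
d²(Y, class-H) = 121 + 81 = 202
d²(Y, class-J) = 289 + 225 = 514
class-A is nearest.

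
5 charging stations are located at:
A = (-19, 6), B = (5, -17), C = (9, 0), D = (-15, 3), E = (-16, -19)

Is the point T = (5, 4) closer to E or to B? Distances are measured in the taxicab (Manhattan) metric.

d(T,E) = |5−(-16)| + |4−(-19)| = 21 + 23 = 44
d(T,B) = |5−5| + |4−(-17)| = 0 + 21 = 21
44 > 21, so B is closer.

B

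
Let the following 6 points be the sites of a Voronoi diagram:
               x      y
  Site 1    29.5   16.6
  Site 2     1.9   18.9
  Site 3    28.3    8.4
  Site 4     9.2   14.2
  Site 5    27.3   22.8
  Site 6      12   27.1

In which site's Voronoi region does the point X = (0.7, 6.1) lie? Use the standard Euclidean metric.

Squared Euclidean distances:
d²(X, Site 1) = 829.44 + 110.25 = 939.69
d²(X, Site 2) = 1.44 + 163.84 = 165.28
d²(X, Site 3) = 761.76 + 5.29 = 767.05
d²(X, Site 4) = 72.25 + 65.61 = 137.86
d²(X, Site 5) = 707.56 + 278.89 = 986.45
d²(X, Site 6) = 127.69 + 441 = 568.69
The smallest is to Site 4, so X lies in the Voronoi region of Site 4.

Site 4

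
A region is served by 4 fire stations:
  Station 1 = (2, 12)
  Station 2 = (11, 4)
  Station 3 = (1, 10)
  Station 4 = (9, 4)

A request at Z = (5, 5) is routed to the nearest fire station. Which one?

Compare squared distances (the ordering matches that of the actual distances):
d²(Z, Station 1) = (5−2)² + (5−12)² = 9 + 49 = 58
d²(Z, Station 2) = (5−11)² + (5−4)² = 36 + 1 = 37
d²(Z, Station 3) = (5−1)² + (5−10)² = 16 + 25 = 41
d²(Z, Station 4) = (5−9)² + (5−4)² = 16 + 1 = 17
Minimum is at Station 4.

Station 4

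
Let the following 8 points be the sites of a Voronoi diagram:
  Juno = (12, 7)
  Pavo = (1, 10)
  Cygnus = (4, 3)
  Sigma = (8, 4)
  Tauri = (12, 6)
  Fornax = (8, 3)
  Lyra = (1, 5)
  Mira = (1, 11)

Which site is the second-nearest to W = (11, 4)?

Sigma

Since √ is increasing, it suffices to compare squared distances:
d²(W, Juno) = 1 + 9 = 10
d²(W, Pavo) = 100 + 36 = 136
d²(W, Cygnus) = 49 + 1 = 50
d²(W, Sigma) = 9 + 0 = 9
d²(W, Tauri) = 1 + 4 = 5
d²(W, Fornax) = 9 + 1 = 10
d²(W, Lyra) = 100 + 1 = 101
d²(W, Mira) = 100 + 49 = 149
Sorted ascending: Tauri, Sigma, Juno, … — the second-nearest is Sigma.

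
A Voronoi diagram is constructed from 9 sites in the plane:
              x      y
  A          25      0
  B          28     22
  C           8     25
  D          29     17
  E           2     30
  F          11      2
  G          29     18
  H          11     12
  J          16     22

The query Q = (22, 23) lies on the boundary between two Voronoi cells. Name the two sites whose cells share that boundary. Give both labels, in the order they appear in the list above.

B and J

Squared distances from Q to each site:
|QA|² = (22−25)² + (23−0)² = 9 + 529 = 538
|QB|² = (22−28)² + (23−22)² = 36 + 1 = 37
|QC|² = (22−8)² + (23−25)² = 196 + 4 = 200
|QD|² = (22−29)² + (23−17)² = 49 + 36 = 85
|QE|² = (22−2)² + (23−30)² = 400 + 49 = 449
|QF|² = (22−11)² + (23−2)² = 121 + 441 = 562
|QG|² = (22−29)² + (23−18)² = 49 + 25 = 74
|QH|² = (22−11)² + (23−12)² = 121 + 121 = 242
|QJ|² = (22−16)² + (23−22)² = 36 + 1 = 37
Q is equidistant from B and J (both at squared distance 37), and every other site is strictly farther — so Q lies on the B–J Voronoi edge.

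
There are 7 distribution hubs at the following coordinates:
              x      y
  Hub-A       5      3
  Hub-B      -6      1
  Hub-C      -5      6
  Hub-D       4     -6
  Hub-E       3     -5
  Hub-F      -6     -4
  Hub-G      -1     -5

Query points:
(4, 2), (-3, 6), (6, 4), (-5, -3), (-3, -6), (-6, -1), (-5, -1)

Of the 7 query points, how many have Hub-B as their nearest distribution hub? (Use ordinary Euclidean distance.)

2

(4, 2) — d² to each: Hub-A:2, Hub-B:101, Hub-C:97, Hub-D:64, Hub-E:50, Hub-F:136, Hub-G:74 → nearest is Hub-A
(-3, 6) — d² to each: Hub-A:73, Hub-B:34, Hub-C:4, Hub-D:193, Hub-E:157, Hub-F:109, Hub-G:125 → nearest is Hub-C
(6, 4) — d² to each: Hub-A:2, Hub-B:153, Hub-C:125, Hub-D:104, Hub-E:90, Hub-F:208, Hub-G:130 → nearest is Hub-A
(-5, -3) — d² to each: Hub-A:136, Hub-B:17, Hub-C:81, Hub-D:90, Hub-E:68, Hub-F:2, Hub-G:20 → nearest is Hub-F
(-3, -6) — d² to each: Hub-A:145, Hub-B:58, Hub-C:148, Hub-D:49, Hub-E:37, Hub-F:13, Hub-G:5 → nearest is Hub-G
(-6, -1) — d² to each: Hub-A:137, Hub-B:4, Hub-C:50, Hub-D:125, Hub-E:97, Hub-F:9, Hub-G:41 → nearest is Hub-B
(-5, -1) — d² to each: Hub-A:116, Hub-B:5, Hub-C:49, Hub-D:106, Hub-E:80, Hub-F:10, Hub-G:32 → nearest is Hub-B
2 of the 7 points have Hub-B as nearest.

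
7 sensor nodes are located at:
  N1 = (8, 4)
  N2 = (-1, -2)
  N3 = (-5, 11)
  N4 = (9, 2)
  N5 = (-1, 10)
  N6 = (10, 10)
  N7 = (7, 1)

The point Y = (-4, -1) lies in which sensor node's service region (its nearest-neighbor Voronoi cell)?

Squared Euclidean distances:
|YN1|² = (-4−8)² + (-1−4)² = 144 + 25 = 169
|YN2|² = (-4−(-1))² + (-1−(-2))² = 9 + 1 = 10
|YN3|² = (-4−(-5))² + (-1−11)² = 1 + 144 = 145
|YN4|² = (-4−9)² + (-1−2)² = 169 + 9 = 178
|YN5|² = (-4−(-1))² + (-1−10)² = 9 + 121 = 130
|YN6|² = (-4−10)² + (-1−10)² = 196 + 121 = 317
|YN7|² = (-4−7)² + (-1−1)² = 121 + 4 = 125
Minimum is at N2.

N2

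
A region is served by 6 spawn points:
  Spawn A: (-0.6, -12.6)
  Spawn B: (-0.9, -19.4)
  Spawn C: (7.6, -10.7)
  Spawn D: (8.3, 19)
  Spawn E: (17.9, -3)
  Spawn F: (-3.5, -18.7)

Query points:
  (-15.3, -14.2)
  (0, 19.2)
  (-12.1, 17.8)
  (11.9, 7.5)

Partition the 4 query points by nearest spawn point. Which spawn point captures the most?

(-15.3, -14.2) — d² to each: Spawn A:218.65, Spawn B:234.4, Spawn C:536.66, Spawn D:1659.2, Spawn E:1227.68, Spawn F:159.49 → nearest is Spawn F
(0, 19.2) — d² to each: Spawn A:1011.6, Spawn B:1490.77, Spawn C:951.77, Spawn D:68.93, Spawn E:813.25, Spawn F:1448.66 → nearest is Spawn D
(-12.1, 17.8) — d² to each: Spawn A:1056.41, Spawn B:1509.28, Spawn C:1200.34, Spawn D:417.6, Spawn E:1332.64, Spawn F:1406.21 → nearest is Spawn D
(11.9, 7.5) — d² to each: Spawn A:560.26, Spawn B:887.45, Spawn C:349.73, Spawn D:145.21, Spawn E:146.25, Spawn F:923.6 → nearest is Spawn D
Tally — Spawn D:3, Spawn F:1. Spawn D captures the most (3).

Spawn D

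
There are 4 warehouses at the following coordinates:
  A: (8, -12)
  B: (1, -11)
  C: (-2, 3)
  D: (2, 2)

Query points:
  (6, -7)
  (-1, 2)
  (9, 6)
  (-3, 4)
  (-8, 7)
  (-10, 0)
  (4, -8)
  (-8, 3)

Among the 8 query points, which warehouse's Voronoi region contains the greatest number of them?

(6, -7) — d² to each: A:29, B:41, C:164, D:97 → nearest is A
(-1, 2) — d² to each: A:277, B:173, C:2, D:9 → nearest is C
(9, 6) — d² to each: A:325, B:353, C:130, D:65 → nearest is D
(-3, 4) — d² to each: A:377, B:241, C:2, D:29 → nearest is C
(-8, 7) — d² to each: A:617, B:405, C:52, D:125 → nearest is C
(-10, 0) — d² to each: A:468, B:242, C:73, D:148 → nearest is C
(4, -8) — d² to each: A:32, B:18, C:157, D:104 → nearest is B
(-8, 3) — d² to each: A:481, B:277, C:36, D:101 → nearest is C
Tally — A:1, B:1, C:5, D:1. C captures the most (5).

C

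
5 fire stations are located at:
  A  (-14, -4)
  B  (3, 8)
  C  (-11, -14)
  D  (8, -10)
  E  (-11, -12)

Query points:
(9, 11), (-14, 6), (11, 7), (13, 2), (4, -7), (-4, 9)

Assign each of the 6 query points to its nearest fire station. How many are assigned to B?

4

(9, 11) — d² to each: A:754, B:45, C:1025, D:442, E:929 → nearest is B
(-14, 6) — d² to each: A:100, B:293, C:409, D:740, E:333 → nearest is A
(11, 7) — d² to each: A:746, B:65, C:925, D:298, E:845 → nearest is B
(13, 2) — d² to each: A:765, B:136, C:832, D:169, E:772 → nearest is B
(4, -7) — d² to each: A:333, B:226, C:274, D:25, E:250 → nearest is D
(-4, 9) — d² to each: A:269, B:50, C:578, D:505, E:490 → nearest is B
4 of the 6 points have B as nearest.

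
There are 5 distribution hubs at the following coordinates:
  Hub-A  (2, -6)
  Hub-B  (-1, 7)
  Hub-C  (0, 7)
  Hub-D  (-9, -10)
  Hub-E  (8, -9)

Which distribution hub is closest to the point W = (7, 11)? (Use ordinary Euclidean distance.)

Since √ is increasing, it suffices to compare squared distances:
d²(W, Hub-A) = (7−2)² + (11−(-6))² = 25 + 289 = 314
d²(W, Hub-B) = (7−(-1))² + (11−7)² = 64 + 16 = 80
d²(W, Hub-C) = (7−0)² + (11−7)² = 49 + 16 = 65
d²(W, Hub-D) = (7−(-9))² + (11−(-10))² = 256 + 441 = 697
d²(W, Hub-E) = (7−8)² + (11−(-9))² = 1 + 400 = 401
Minimum is at Hub-C.

Hub-C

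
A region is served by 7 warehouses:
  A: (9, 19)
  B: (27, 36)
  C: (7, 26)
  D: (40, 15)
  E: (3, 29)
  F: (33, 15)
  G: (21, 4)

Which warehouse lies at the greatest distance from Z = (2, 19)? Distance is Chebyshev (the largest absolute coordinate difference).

d(Z,A) = max(7, 0) = 7
d(Z,B) = max(25, 17) = 25
d(Z,C) = max(5, 7) = 7
d(Z,D) = max(38, 4) = 38
d(Z,E) = max(1, 10) = 10
d(Z,F) = max(31, 4) = 31
d(Z,G) = max(19, 15) = 19
The largest is to D.

D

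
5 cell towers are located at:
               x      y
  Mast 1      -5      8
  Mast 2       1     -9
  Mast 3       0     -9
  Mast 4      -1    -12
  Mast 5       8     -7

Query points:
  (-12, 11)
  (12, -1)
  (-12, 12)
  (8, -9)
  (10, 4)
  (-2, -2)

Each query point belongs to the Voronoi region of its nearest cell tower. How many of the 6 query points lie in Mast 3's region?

(-12, 11) — d² to each: Mast 1:58, Mast 2:569, Mast 3:544, Mast 4:650, Mast 5:724 → nearest is Mast 1
(12, -1) — d² to each: Mast 1:370, Mast 2:185, Mast 3:208, Mast 4:290, Mast 5:52 → nearest is Mast 5
(-12, 12) — d² to each: Mast 1:65, Mast 2:610, Mast 3:585, Mast 4:697, Mast 5:761 → nearest is Mast 1
(8, -9) — d² to each: Mast 1:458, Mast 2:49, Mast 3:64, Mast 4:90, Mast 5:4 → nearest is Mast 5
(10, 4) — d² to each: Mast 1:241, Mast 2:250, Mast 3:269, Mast 4:377, Mast 5:125 → nearest is Mast 5
(-2, -2) — d² to each: Mast 1:109, Mast 2:58, Mast 3:53, Mast 4:101, Mast 5:125 → nearest is Mast 3
1 of the 6 points has Mast 3 as nearest.

1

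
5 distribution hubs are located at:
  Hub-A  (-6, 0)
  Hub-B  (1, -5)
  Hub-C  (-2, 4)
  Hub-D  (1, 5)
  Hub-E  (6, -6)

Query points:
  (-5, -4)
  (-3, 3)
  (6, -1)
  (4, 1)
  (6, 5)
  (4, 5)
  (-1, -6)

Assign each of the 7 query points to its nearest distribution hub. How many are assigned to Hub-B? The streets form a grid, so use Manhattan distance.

(-5, -4) — d to each: Hub-A:5, Hub-B:7, Hub-C:11, Hub-D:15, Hub-E:13 → nearest is Hub-A
(-3, 3) — d to each: Hub-A:6, Hub-B:12, Hub-C:2, Hub-D:6, Hub-E:18 → nearest is Hub-C
(6, -1) — d to each: Hub-A:13, Hub-B:9, Hub-C:13, Hub-D:11, Hub-E:5 → nearest is Hub-E
(4, 1) — d to each: Hub-A:11, Hub-B:9, Hub-C:9, Hub-D:7, Hub-E:9 → nearest is Hub-D
(6, 5) — d to each: Hub-A:17, Hub-B:15, Hub-C:9, Hub-D:5, Hub-E:11 → nearest is Hub-D
(4, 5) — d to each: Hub-A:15, Hub-B:13, Hub-C:7, Hub-D:3, Hub-E:13 → nearest is Hub-D
(-1, -6) — d to each: Hub-A:11, Hub-B:3, Hub-C:11, Hub-D:13, Hub-E:7 → nearest is Hub-B
1 of the 7 points has Hub-B as nearest.

1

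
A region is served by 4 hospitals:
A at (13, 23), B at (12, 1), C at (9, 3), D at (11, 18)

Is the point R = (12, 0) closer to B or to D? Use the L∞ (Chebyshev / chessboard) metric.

B

d(R,B) = max(0, 1) = 1
d(R,D) = max(1, 18) = 18
1 < 18, so B is closer.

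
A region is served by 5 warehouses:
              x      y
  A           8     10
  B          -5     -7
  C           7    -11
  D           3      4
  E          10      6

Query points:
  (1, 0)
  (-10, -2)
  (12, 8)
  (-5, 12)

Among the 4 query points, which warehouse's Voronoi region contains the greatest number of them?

(1, 0) — d² to each: A:149, B:85, C:157, D:20, E:117 → nearest is D
(-10, -2) — d² to each: A:468, B:50, C:370, D:205, E:464 → nearest is B
(12, 8) — d² to each: A:20, B:514, C:386, D:97, E:8 → nearest is E
(-5, 12) — d² to each: A:173, B:361, C:673, D:128, E:261 → nearest is D
Tally — B:1, D:2, E:1. D captures the most (2).

D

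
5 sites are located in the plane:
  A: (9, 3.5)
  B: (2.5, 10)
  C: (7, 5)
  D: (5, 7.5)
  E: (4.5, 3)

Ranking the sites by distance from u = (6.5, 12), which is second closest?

D

Since √ is increasing, it suffices to compare squared distances:
|uA|² = (6.5−9)² + (12−3.5)² = 6.25 + 72.25 = 78.5
|uB|² = (6.5−2.5)² + (12−10)² = 16 + 4 = 20
|uC|² = (6.5−7)² + (12−5)² = 0.25 + 49 = 49.25
|uD|² = (6.5−5)² + (12−7.5)² = 2.25 + 20.25 = 22.5
|uE|² = (6.5−4.5)² + (12−3)² = 4 + 81 = 85
Sorted ascending: B, D, C, … — the second-nearest is D.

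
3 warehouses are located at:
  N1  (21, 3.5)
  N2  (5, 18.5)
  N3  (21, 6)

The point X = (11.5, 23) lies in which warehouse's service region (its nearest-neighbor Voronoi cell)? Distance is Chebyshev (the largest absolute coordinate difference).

N2

d(X,N1) = max(9.5, 19.5) = 19.5
d(X,N2) = max(6.5, 4.5) = 6.5
d(X,N3) = max(9.5, 17) = 17
Minimum is at N2.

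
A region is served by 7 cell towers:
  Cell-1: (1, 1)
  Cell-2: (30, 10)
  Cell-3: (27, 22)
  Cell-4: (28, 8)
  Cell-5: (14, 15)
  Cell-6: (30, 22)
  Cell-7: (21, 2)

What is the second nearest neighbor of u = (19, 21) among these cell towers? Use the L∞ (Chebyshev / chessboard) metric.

Cell-3

d(u, Cell-1) = max(18, 20) = 20
d(u, Cell-2) = max(11, 11) = 11
d(u, Cell-3) = max(8, 1) = 8
d(u, Cell-4) = max(9, 13) = 13
d(u, Cell-5) = max(5, 6) = 6
d(u, Cell-6) = max(11, 1) = 11
d(u, Cell-7) = max(2, 19) = 19
Sorted ascending: Cell-5, Cell-3, Cell-2, … — the second-nearest is Cell-3.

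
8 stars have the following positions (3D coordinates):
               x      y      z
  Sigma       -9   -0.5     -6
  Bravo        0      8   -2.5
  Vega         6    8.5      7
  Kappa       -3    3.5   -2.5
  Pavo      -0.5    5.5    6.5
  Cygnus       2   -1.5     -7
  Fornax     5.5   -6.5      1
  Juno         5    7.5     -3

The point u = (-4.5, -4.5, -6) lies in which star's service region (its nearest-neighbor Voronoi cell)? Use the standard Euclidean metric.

Since √ is increasing, it suffices to compare squared distances:
d²(u, Sigma) = (-4.5−(-9))² + (-4.5−(-0.5))² + (-6−(-6))² = 20.25 + 16 + 0 = 36.25
d²(u, Bravo) = (-4.5−0)² + (-4.5−8)² + (-6−(-2.5))² = 20.25 + 156.25 + 12.25 = 188.75
d²(u, Vega) = (-4.5−6)² + (-4.5−8.5)² + (-6−7)² = 110.25 + 169 + 169 = 448.25
d²(u, Kappa) = (-4.5−(-3))² + (-4.5−3.5)² + (-6−(-2.5))² = 2.25 + 64 + 12.25 = 78.5
d²(u, Pavo) = (-4.5−(-0.5))² + (-4.5−5.5)² + (-6−6.5)² = 16 + 100 + 156.25 = 272.25
d²(u, Cygnus) = (-4.5−2)² + (-4.5−(-1.5))² + (-6−(-7))² = 42.25 + 9 + 1 = 52.25
d²(u, Fornax) = (-4.5−5.5)² + (-4.5−(-6.5))² + (-6−1)² = 100 + 4 + 49 = 153
d²(u, Juno) = (-4.5−5)² + (-4.5−7.5)² + (-6−(-3))² = 90.25 + 144 + 9 = 243.25
Sigma is nearest.

Sigma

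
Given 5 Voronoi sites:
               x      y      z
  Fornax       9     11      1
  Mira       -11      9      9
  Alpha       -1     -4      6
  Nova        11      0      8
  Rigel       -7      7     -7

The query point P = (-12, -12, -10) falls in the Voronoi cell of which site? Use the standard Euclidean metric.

Compare squared distances (the ordering matches that of the actual distances):
d²(P, Fornax) = (-12−9)² + (-12−11)² + (-10−1)² = 441 + 529 + 121 = 1091
d²(P, Mira) = (-12−(-11))² + (-12−9)² + (-10−9)² = 1 + 441 + 361 = 803
d²(P, Alpha) = (-12−(-1))² + (-12−(-4))² + (-10−6)² = 121 + 64 + 256 = 441
d²(P, Nova) = (-12−11)² + (-12−0)² + (-10−8)² = 529 + 144 + 324 = 997
d²(P, Rigel) = (-12−(-7))² + (-12−7)² + (-10−(-7))² = 25 + 361 + 9 = 395
The smallest is to Rigel, so P lies in the Voronoi region of Rigel.

Rigel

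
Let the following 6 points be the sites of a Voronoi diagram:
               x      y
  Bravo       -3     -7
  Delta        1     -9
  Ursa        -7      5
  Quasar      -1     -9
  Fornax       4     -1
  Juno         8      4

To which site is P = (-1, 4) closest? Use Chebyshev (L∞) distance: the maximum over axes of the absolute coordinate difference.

Fornax

d(P, Bravo) = max(2, 11) = 11
d(P, Delta) = max(2, 13) = 13
d(P, Ursa) = max(6, 1) = 6
d(P, Quasar) = max(0, 13) = 13
d(P, Fornax) = max(5, 5) = 5
d(P, Juno) = max(9, 0) = 9
The smallest is to Fornax, so P lies in the Voronoi region of Fornax.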